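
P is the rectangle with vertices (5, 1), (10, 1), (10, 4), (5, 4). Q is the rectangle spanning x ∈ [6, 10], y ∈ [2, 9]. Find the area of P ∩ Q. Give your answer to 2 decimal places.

8.00

|P∩Q|: x∈[6,10], y∈[2,4] → 4·2 = 8.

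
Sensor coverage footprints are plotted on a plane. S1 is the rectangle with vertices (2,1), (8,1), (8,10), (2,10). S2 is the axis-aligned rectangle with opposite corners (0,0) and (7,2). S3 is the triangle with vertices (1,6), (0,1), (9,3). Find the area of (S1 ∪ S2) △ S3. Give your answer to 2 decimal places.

|S1 ∪ S2| = 63.
|(S1 ∪ S2) ∩ S3| = 15.7889.
|(S1 ∪ S2) △ S3| = 63 + 21.5 − 31.5778 = 52.92.

52.92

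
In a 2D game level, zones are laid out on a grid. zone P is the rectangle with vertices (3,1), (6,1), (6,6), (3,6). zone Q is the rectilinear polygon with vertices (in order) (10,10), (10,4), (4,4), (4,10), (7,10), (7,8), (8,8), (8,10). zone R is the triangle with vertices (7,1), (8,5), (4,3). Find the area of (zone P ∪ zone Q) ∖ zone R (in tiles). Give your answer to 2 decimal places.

41.79

|zone P ∪ zone Q| = 45.
|(zone P ∪ zone Q) ∩ zone R| = 3.2083.
|(zone P ∪ zone Q) ∖ zone R| = 45 − 3.2083 = 41.79.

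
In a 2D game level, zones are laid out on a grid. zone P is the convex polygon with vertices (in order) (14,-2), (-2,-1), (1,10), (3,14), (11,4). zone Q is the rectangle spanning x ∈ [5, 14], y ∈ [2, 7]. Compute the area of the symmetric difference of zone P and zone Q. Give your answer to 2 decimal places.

126.70

|zone P| = 136.5, |zone Q| = 45, |zone P∩zone Q| = 27.4.
|zone P △ zone Q| = |zone P| + |zone Q| − 2·|zone P∩zone Q| = 136.5 + 45 − 54.8 = 126.70.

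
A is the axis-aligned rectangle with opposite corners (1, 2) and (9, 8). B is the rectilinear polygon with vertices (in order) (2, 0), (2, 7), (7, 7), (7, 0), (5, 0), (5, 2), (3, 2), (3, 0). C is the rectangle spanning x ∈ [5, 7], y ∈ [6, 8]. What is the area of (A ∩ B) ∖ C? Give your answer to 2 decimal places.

23.00

|A ∩ B| = 25.
|(A ∩ B) ∩ C| = 2.
|(A ∩ B) ∖ C| = 25 − 2 = 23.00.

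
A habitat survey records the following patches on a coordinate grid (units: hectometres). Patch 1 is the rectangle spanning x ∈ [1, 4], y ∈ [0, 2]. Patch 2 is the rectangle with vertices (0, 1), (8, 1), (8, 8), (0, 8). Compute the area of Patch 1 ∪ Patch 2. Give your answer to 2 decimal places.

By inclusion–exclusion:
Individual areas: |Patch 1| = 6, |Patch 2| = 56.
|Patch 1∩Patch 2|: x∈[1,4], y∈[1,2] → 3·1 = 3.
|Patch 1 ∪ Patch 2| = 62 − 3 = 59.00.

59.00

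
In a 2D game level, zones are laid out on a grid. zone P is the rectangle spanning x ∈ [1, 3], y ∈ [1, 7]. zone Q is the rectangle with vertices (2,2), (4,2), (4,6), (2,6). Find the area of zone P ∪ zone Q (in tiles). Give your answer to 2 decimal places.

By inclusion–exclusion:
Individual areas: |zone P| = 12, |zone Q| = 8.
|zone P∩zone Q|: x∈[2,3], y∈[2,6] → 1·4 = 4.
|zone P ∪ zone Q| = 20 − 4 = 16.00.

16.00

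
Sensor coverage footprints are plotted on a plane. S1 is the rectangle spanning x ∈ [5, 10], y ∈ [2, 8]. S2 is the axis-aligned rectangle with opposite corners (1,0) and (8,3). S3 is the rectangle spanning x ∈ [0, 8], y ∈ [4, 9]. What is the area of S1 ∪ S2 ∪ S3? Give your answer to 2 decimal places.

By inclusion–exclusion:
Individual areas: |S1| = 30, |S2| = 21, |S3| = 40.
|S1∩S2|: x∈[5,8], y∈[2,3] → 3·1 = 3.
|S1∩S3|: x∈[5,8], y∈[4,8] → 3·4 = 12.
|S2∩S3| = 0 (no overlap).
|S1∩S2∩S3| = 0.
|S1 ∪ S2 ∪ S3| = 91 − 15 + 0 = 76.00.

76.00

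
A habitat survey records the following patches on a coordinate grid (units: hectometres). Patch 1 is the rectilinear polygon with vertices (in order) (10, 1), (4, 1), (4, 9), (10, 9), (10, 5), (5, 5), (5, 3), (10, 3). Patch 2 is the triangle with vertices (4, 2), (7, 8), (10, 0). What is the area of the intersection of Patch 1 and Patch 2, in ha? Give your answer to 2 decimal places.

12.94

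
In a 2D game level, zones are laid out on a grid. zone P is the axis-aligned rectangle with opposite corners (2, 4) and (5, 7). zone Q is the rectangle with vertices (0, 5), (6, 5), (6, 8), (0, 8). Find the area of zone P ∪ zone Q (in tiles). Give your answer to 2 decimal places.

21.00

By inclusion–exclusion:
Individual areas: |zone P| = 9, |zone Q| = 18.
|zone P∩zone Q|: x∈[2,5], y∈[5,7] → 3·2 = 6.
|zone P ∪ zone Q| = 27 − 6 = 21.00.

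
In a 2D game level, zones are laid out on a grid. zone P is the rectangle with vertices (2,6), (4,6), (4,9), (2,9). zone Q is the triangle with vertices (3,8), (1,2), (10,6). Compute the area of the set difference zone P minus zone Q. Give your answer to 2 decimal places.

3.48

|zone P| = 6, |zone P∩zone Q| = 2.5238.
|zone P ∖ zone Q| = |zone P| − |zone P∩zone Q| = 6 − 2.5238 = 3.48.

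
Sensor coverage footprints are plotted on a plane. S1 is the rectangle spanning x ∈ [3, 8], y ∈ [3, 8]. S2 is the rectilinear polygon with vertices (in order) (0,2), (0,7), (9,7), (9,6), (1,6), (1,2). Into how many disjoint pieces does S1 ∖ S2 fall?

2

S1 ∖ S2 splits into 2 disjoint pieces (area 15, area 5).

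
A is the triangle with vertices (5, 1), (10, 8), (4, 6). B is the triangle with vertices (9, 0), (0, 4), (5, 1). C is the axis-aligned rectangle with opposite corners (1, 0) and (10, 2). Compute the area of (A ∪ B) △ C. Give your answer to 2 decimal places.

32.15

|A ∪ B| = 19.2696.
|(A ∪ B) ∩ C| = 2.5601.
|(A ∪ B) △ C| = 19.2696 + 18 − 5.1202 = 32.15.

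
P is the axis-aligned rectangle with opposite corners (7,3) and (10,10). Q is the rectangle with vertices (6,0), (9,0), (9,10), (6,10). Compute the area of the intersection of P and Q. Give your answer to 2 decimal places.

14.00

|P∩Q|: x∈[7,9], y∈[3,10] → 2·7 = 14.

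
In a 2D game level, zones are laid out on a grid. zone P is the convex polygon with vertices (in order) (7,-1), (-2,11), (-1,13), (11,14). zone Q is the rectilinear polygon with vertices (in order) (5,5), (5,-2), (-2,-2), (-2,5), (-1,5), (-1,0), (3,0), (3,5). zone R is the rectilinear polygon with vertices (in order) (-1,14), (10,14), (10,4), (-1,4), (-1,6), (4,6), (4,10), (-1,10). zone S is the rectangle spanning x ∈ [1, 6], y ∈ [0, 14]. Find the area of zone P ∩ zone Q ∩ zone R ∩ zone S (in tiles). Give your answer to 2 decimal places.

1.96

The intersection is the polygon with vertices (5,5), (5,4), (3.25,4), (3,4.333), (3,5).
By the shoelace formula its area is 1.96.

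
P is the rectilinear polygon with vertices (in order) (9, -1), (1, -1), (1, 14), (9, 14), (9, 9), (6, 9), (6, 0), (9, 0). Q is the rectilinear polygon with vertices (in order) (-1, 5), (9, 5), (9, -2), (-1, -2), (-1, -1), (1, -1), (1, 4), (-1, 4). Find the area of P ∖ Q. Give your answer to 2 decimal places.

|P| = 93, |P∩Q| = 33.
|P ∖ Q| = |P| − |P∩Q| = 93 − 33 = 60.00.

60.00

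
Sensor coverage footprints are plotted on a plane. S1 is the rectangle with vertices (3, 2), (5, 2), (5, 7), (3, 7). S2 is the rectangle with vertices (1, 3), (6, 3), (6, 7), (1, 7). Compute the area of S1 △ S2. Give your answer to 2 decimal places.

|S1∩S2|: x∈[3,5], y∈[3,7] → 2·4 = 8.
|S1 △ S2| = |S1| + |S2| − 2·|S1∩S2| = 10 + 20 − 16 = 14.00.

14.00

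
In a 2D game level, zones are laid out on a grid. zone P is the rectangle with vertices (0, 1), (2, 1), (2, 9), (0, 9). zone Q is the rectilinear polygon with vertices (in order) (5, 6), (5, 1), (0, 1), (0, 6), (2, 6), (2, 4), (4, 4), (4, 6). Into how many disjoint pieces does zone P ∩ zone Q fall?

zone P ∩ zone Q is a single connected region.

1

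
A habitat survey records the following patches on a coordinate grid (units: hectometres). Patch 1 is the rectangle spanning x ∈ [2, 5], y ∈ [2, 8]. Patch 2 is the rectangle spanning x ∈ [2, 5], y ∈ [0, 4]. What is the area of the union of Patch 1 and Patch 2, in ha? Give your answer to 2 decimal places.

24.00

By inclusion–exclusion:
Individual areas: |Patch 1| = 18, |Patch 2| = 12.
|Patch 1∩Patch 2|: x∈[2,5], y∈[2,4] → 3·2 = 6.
|Patch 1 ∪ Patch 2| = 30 − 6 = 24.00.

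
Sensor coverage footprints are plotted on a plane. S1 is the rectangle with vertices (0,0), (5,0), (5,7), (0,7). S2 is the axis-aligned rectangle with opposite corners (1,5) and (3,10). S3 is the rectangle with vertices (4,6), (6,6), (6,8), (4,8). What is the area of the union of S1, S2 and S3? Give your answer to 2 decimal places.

By inclusion–exclusion:
Individual areas: |S1| = 35, |S2| = 10, |S3| = 4.
|S1∩S2|: x∈[1,3], y∈[5,7] → 2·2 = 4.
|S1∩S3|: x∈[4,5], y∈[6,7] → 1·1 = 1.
|S2∩S3| = 0 (no overlap).
|S1∩S2∩S3| = 0.
|S1 ∪ S2 ∪ S3| = 49 − 5 + 0 = 44.00.

44.00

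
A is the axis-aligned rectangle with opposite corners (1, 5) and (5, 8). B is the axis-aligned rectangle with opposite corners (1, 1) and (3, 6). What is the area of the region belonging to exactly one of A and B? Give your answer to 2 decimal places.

18.00

|A∩B|: x∈[1,3], y∈[5,6] → 2·1 = 2.
|A △ B| = |A| + |B| − 2·|A∩B| = 12 + 10 − 4 = 18.00.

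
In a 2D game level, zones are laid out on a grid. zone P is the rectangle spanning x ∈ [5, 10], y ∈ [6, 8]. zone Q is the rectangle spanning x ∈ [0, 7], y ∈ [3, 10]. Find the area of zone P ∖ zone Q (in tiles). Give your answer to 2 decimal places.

6.00

|zone P∩zone Q|: x∈[5,7], y∈[6,8] → 2·2 = 4.
|zone P| = 10.
|zone P ∖ zone Q| = |zone P| − |zone P∩zone Q| = 10 − 4 = 6.00.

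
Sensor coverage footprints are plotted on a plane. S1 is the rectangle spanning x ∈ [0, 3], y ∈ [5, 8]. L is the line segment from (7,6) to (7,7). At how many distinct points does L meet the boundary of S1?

0

The segment lies entirely outside S1 and never meets its boundary.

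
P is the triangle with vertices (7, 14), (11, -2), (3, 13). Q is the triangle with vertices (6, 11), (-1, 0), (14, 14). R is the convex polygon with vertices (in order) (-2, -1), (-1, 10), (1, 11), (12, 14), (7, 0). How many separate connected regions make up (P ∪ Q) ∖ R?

(P ∪ Q) ∖ R splits into 3 disjoint pieces (area 1.934, area 5.8235, area 5.3614).

3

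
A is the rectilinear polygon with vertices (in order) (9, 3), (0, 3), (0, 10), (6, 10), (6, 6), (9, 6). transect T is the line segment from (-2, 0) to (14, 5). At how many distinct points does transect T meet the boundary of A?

The segment meets the boundary at (9,3.438), (7.6,3).

2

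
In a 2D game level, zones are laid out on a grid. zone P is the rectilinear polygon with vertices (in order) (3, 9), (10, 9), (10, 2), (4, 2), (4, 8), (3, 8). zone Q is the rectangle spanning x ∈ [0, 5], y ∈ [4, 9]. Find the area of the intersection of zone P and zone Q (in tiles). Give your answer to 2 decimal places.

The intersection is the polygon with vertices (5,9), (5,4), (4,4), (4,8), (3,8), (3,9).
By the shoelace formula its area is 6.00.

6.00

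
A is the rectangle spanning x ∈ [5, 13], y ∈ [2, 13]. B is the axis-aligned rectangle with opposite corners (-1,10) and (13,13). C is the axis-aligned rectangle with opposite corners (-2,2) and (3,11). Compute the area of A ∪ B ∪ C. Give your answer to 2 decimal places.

147.00

By inclusion–exclusion:
Individual areas: |A| = 88, |B| = 42, |C| = 45.
|A∩B|: x∈[5,13], y∈[10,13] → 8·3 = 24.
|A∩C| = 0 (no overlap).
|B∩C|: x∈[-1,3], y∈[10,11] → 4·1 = 4.
|A∩B∩C| = 0.
|A ∪ B ∪ C| = 175 − 28 + 0 = 147.00.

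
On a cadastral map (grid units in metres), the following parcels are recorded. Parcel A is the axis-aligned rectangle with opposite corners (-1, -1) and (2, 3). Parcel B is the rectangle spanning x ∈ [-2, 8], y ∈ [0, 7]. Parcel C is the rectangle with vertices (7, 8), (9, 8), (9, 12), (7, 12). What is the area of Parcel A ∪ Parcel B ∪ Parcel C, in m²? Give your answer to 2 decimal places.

81.00

By inclusion–exclusion:
Individual areas: |Parcel A| = 12, |Parcel B| = 70, |Parcel C| = 8.
|Parcel A∩Parcel B|: x∈[-1,2], y∈[0,3] → 3·3 = 9.
|Parcel A∩Parcel C| = 0 (no overlap).
|Parcel B∩Parcel C| = 0 (no overlap).
|Parcel A∩Parcel B∩Parcel C| = 0.
|Parcel A ∪ Parcel B ∪ Parcel C| = 90 − 9 + 0 = 81.00.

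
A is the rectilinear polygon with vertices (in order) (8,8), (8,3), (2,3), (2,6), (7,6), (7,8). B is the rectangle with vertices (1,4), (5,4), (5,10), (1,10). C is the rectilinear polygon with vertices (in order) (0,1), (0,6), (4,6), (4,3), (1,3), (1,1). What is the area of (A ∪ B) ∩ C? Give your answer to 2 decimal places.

8.00

The region (A ∪ B) ∩ C is the polygon with vertices (2,3), (2,4), (1,4), (1,6), (4,6), (4,3).
By the shoelace formula its area is 8.00.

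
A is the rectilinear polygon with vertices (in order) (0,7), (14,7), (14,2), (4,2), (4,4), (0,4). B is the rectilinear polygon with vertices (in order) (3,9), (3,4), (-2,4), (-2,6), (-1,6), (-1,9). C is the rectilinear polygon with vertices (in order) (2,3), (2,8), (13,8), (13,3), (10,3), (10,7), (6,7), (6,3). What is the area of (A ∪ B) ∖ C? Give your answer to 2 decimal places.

|A ∪ B| = 75.
|(A ∪ B) ∩ C| = 27.
|(A ∪ B) ∖ C| = 75 − 27 = 48.00.

48.00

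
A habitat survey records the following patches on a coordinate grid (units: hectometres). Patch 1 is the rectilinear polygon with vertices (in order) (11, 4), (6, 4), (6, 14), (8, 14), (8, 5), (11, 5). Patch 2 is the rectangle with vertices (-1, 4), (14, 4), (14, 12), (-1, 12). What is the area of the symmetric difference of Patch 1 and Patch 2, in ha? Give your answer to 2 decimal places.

|Patch 1| = 23, |Patch 2| = 120, |Patch 1∩Patch 2| = 19.
|Patch 1 △ Patch 2| = |Patch 1| + |Patch 2| − 2·|Patch 1∩Patch 2| = 23 + 120 − 38 = 105.00.

105.00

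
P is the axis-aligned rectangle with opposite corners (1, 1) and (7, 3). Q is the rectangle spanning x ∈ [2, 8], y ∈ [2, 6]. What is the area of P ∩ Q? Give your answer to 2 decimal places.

|P∩Q|: x∈[2,7], y∈[2,3] → 5·1 = 5.

5.00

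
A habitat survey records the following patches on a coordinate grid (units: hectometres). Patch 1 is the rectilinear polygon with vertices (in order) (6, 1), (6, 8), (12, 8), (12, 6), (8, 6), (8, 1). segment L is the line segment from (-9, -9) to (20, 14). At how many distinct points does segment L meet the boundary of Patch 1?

The segment meets the boundary at (12,7.655), (9.913,6), (8,4.483), (6,2.897).

4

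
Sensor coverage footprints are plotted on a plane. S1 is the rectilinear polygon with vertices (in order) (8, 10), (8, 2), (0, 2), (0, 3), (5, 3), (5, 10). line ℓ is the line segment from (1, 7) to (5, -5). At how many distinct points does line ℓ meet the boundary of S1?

The segment meets the boundary at (2.667,2), (2.333,3).

2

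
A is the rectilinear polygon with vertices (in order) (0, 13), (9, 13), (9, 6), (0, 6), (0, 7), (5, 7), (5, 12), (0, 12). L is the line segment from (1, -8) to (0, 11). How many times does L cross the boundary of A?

The segment meets the boundary at (0.211,7), (0.263,6).

2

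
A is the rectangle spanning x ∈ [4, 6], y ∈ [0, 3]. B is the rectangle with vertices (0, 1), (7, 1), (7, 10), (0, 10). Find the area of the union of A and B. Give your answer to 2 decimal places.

By inclusion–exclusion:
Individual areas: |A| = 6, |B| = 63.
|A∩B|: x∈[4,6], y∈[1,3] → 2·2 = 4.
|A ∪ B| = 69 − 4 = 65.00.

65.00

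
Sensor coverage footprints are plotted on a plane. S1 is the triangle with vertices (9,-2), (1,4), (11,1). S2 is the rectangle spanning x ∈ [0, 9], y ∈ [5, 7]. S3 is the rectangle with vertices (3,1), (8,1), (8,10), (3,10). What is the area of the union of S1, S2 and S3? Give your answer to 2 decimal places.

By inclusion–exclusion:
Individual areas: |S1| = 18, |S2| = 18, |S3| = 45.
|S1∩S2| = 0.
|S1∩S3| = 6.75.
|S2∩S3|: x∈[3,8], y∈[5,7] → 5·2 = 10.
|S1∩S2∩S3| = 0.
|S1 ∪ S2 ∪ S3| = 81 − 16.75 + 0 = 64.25.

64.25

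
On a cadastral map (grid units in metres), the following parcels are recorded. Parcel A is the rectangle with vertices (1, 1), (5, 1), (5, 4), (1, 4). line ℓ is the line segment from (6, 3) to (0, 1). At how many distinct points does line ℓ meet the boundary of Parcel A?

2

The segment meets the boundary at (1,1.333), (5,2.667).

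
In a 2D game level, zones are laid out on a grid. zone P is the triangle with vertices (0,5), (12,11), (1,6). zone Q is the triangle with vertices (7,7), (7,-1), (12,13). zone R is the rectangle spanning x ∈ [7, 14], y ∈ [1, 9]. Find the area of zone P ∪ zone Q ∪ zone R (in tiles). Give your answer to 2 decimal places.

By inclusion–exclusion:
Individual areas: |zone P| = 3, |zone Q| = 20, |zone R| = 56.
|zone P∩zone Q| = 0.1574.
|zone P∩zone R| = 0.1682.
|zone Q∩zone R| = 15.4762.
|zone P∩zone Q∩zone R| = 0.
|zone P ∪ zone Q ∪ zone R| = 79 − 15.8017 + 0 = 63.20.

63.20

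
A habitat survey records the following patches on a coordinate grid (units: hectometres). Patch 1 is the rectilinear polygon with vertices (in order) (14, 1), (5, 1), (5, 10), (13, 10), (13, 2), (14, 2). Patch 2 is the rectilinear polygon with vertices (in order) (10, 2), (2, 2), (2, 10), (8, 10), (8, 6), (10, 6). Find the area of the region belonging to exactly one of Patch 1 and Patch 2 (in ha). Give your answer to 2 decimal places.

|Patch 1| = 73, |Patch 2| = 56, |Patch 1∩Patch 2| = 32.
|Patch 1 △ Patch 2| = |Patch 1| + |Patch 2| − 2·|Patch 1∩Patch 2| = 73 + 56 − 64 = 65.00.

65.00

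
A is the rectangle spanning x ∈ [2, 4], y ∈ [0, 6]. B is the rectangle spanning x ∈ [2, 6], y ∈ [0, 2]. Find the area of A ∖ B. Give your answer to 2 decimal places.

8.00

|A∩B|: x∈[2,4], y∈[0,2] → 2·2 = 4.
|A| = 12.
|A ∖ B| = |A| − |A∩B| = 12 − 4 = 8.00.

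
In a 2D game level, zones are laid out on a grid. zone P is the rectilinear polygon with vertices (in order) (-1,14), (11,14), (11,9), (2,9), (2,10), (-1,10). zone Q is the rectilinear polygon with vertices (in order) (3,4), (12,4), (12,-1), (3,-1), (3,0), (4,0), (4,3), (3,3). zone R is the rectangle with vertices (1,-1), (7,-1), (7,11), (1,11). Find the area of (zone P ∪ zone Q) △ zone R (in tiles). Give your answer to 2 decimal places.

|zone P ∪ zone Q| = 99.
|(zone P ∪ zone Q) ∩ zone R| = 28.
|(zone P ∪ zone Q) △ zone R| = 99 + 72 − 56 = 115.00.

115.00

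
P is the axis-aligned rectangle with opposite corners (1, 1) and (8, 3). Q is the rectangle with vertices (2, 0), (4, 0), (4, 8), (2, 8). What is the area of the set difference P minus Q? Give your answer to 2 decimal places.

10.00

|P∩Q|: x∈[2,4], y∈[1,3] → 2·2 = 4.
|P| = 14.
|P ∖ Q| = |P| − |P∩Q| = 14 − 4 = 10.00.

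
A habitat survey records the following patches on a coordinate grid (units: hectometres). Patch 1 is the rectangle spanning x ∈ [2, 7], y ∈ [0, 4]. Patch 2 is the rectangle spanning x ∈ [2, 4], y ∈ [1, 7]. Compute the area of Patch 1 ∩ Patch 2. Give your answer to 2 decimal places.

6.00

|Patch 1∩Patch 2|: x∈[2,4], y∈[1,4] → 2·3 = 6.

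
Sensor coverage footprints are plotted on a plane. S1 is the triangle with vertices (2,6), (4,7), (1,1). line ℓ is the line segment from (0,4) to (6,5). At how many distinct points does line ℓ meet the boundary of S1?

2

The segment meets the boundary at (2.727,4.455), (1.655,4.276).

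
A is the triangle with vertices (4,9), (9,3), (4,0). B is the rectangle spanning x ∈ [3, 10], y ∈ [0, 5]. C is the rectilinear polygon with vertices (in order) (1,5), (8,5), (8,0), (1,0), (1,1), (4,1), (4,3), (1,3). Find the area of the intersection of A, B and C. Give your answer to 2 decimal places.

14.93

The intersection is the polygon with vertices (4,0), (4,1), (4,3), (4,5), (7.333,5), (8,4.2), (8,2.4).
By the shoelace formula its area is 14.93.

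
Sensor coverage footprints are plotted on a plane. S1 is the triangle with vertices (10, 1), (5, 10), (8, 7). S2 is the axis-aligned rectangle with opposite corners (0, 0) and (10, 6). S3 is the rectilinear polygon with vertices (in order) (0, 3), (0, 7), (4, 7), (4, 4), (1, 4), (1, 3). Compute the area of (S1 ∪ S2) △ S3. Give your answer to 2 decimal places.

58.22

|S1 ∪ S2| = 63.2222.
|(S1 ∪ S2) ∩ S3| = 9.
|(S1 ∪ S2) △ S3| = 63.2222 + 13 − 18 = 58.22.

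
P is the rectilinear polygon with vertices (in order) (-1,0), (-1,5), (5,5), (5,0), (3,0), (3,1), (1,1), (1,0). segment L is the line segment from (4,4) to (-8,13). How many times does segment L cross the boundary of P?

The segment meets the boundary at (2.667,5).

1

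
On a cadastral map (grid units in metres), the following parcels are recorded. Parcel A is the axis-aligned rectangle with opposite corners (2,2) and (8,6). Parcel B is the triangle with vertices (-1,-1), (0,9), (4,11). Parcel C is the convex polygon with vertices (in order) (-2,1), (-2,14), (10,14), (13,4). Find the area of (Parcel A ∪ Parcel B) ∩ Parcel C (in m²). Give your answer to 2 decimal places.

|Parcel A ∪ Parcel B| = 43.
|(Parcel A ∪ Parcel B) ∩ Parcel C| = 39.65.

39.65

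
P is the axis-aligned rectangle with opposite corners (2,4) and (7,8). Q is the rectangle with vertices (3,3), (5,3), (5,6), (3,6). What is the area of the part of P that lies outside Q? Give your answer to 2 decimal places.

|P∩Q|: x∈[3,5], y∈[4,6] → 2·2 = 4.
|P| = 20.
|P ∖ Q| = |P| − |P∩Q| = 20 − 4 = 16.00.

16.00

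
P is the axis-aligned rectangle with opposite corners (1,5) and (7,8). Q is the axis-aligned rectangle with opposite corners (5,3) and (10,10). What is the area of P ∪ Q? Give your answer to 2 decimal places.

By inclusion–exclusion:
Individual areas: |P| = 18, |Q| = 35.
|P∩Q|: x∈[5,7], y∈[5,8] → 2·3 = 6.
|P ∪ Q| = 53 − 6 = 47.00.

47.00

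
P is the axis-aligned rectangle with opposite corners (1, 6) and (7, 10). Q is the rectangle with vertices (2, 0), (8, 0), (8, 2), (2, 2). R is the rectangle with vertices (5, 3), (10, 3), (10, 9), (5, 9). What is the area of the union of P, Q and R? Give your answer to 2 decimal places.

By inclusion–exclusion:
Individual areas: |P| = 24, |Q| = 12, |R| = 30.
|P∩Q| = 0 (no overlap).
|P∩R|: x∈[5,7], y∈[6,9] → 2·3 = 6.
|Q∩R| = 0 (no overlap).
|P∩Q∩R| = 0.
|P ∪ Q ∪ R| = 66 − 6 + 0 = 60.00.

60.00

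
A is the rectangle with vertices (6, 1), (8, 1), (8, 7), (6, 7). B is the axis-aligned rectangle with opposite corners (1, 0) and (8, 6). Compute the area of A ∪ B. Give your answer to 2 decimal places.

By inclusion–exclusion:
Individual areas: |A| = 12, |B| = 42.
|A∩B|: x∈[6,8], y∈[1,6] → 2·5 = 10.
|A ∪ B| = 54 − 10 = 44.00.

44.00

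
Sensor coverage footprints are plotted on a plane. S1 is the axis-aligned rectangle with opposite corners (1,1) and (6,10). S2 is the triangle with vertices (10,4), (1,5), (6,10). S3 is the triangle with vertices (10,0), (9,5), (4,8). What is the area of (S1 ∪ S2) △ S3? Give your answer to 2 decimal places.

54.93

|S1 ∪ S2| = 56.1111.
|(S1 ∪ S2) ∩ S3| = 6.0909.
|(S1 ∪ S2) △ S3| = 56.1111 + 11 − 12.1818 = 54.93.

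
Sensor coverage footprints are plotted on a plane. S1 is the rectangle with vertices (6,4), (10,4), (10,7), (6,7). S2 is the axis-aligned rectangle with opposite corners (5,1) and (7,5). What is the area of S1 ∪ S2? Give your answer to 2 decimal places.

19.00

By inclusion–exclusion:
Individual areas: |S1| = 12, |S2| = 8.
|S1∩S2|: x∈[6,7], y∈[4,5] → 1·1 = 1.
|S1 ∪ S2| = 20 − 1 = 19.00.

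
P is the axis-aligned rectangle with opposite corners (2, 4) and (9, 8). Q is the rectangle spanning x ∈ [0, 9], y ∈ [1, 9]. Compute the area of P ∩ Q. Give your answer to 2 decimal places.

28.00

|P∩Q|: x∈[2,9], y∈[4,8] → 7·4 = 28.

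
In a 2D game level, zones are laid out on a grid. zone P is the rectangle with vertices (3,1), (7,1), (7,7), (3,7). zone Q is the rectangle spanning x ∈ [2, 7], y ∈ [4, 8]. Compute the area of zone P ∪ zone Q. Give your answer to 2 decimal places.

32.00

By inclusion–exclusion:
Individual areas: |zone P| = 24, |zone Q| = 20.
|zone P∩zone Q|: x∈[3,7], y∈[4,7] → 4·3 = 12.
|zone P ∪ zone Q| = 44 − 12 = 32.00.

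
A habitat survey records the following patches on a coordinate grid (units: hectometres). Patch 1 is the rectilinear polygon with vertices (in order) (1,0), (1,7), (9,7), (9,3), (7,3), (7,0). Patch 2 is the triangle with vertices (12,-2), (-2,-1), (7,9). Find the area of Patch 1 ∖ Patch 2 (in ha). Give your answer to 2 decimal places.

11.11

|Patch 1| = 50, |Patch 1∩Patch 2| = 38.8909.
|Patch 1 ∖ Patch 2| = |Patch 1| − |Patch 1∩Patch 2| = 50 − 38.8909 = 11.11.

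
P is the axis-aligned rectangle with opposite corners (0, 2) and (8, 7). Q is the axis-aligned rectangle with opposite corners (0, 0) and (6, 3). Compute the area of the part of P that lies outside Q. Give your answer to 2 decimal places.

34.00

|P∩Q|: x∈[0,6], y∈[2,3] → 6·1 = 6.
|P| = 40.
|P ∖ Q| = |P| − |P∩Q| = 40 − 6 = 34.00.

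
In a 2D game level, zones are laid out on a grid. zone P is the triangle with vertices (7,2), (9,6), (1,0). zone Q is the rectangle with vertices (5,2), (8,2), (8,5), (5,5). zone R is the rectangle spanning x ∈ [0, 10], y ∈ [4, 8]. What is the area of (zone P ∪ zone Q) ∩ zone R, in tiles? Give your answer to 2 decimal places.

The region (zone P ∪ zone Q) ∩ zone R is the polygon with vertices (8,4), (5,4), (5,5), (7.667,5), (9,6).
By the shoelace formula its area is 3.67.

3.67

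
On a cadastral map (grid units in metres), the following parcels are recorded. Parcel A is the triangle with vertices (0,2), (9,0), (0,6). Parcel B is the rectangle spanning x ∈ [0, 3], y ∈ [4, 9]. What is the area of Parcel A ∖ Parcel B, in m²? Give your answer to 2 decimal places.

|Parcel A| = 18, |Parcel A∩Parcel B| = 3.
|Parcel A ∖ Parcel B| = |Parcel A| − |Parcel A∩Parcel B| = 18 − 3 = 15.00.

15.00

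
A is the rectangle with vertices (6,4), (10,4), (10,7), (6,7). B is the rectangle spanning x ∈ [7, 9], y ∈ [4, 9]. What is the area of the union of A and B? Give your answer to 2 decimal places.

By inclusion–exclusion:
Individual areas: |A| = 12, |B| = 10.
|A∩B|: x∈[7,9], y∈[4,7] → 2·3 = 6.
|A ∪ B| = 22 − 6 = 16.00.

16.00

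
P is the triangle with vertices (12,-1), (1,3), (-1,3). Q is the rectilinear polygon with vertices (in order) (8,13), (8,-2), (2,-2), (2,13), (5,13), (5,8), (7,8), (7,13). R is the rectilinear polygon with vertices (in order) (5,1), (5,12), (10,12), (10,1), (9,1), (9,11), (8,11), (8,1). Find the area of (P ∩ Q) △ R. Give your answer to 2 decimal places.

|P ∩ Q| = 2.3497.
|(P ∩ Q) ∩ R| = 0.3706.
|(P ∩ Q) △ R| = 2.3497 + 45 − 0.7413 = 46.61.

46.61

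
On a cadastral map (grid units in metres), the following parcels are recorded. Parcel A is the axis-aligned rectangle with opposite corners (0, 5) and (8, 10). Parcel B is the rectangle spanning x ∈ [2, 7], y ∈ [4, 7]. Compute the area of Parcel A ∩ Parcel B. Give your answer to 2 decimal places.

10.00

|Parcel A∩Parcel B|: x∈[2,7], y∈[5,7] → 5·2 = 10.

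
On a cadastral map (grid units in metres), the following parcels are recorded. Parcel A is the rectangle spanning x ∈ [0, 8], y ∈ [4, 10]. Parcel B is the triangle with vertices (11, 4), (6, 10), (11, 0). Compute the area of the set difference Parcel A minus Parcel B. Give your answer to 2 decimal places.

46.40

|Parcel A| = 48, |Parcel A∩Parcel B| = 1.6.
|Parcel A ∖ Parcel B| = |Parcel A| − |Parcel A∩Parcel B| = 48 − 1.6 = 46.40.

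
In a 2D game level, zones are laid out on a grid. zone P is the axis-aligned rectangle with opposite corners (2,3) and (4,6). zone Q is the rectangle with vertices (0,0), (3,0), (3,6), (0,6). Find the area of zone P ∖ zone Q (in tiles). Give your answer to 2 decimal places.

3.00

|zone P∩zone Q|: x∈[2,3], y∈[3,6] → 1·3 = 3.
|zone P| = 6.
|zone P ∖ zone Q| = |zone P| − |zone P∩zone Q| = 6 − 3 = 3.00.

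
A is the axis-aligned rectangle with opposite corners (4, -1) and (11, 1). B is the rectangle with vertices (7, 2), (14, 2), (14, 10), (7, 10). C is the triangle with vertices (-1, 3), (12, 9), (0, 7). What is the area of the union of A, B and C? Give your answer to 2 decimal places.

89.31

By inclusion–exclusion:
Individual areas: |A| = 14, |B| = 56, |C| = 23.
|A∩B| = 0 (no overlap).
|A∩C| = 0.
|B∩C| = 3.6859.
|A∩B∩C| = 0.
|A ∪ B ∪ C| = 93 − 3.6859 + 0 = 89.31.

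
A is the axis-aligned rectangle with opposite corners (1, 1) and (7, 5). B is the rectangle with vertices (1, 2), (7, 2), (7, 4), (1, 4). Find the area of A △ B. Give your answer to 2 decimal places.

|A∩B|: x∈[1,7], y∈[2,4] → 6·2 = 12.
|A △ B| = |A| + |B| − 2·|A∩B| = 24 + 12 − 24 = 12.00.

12.00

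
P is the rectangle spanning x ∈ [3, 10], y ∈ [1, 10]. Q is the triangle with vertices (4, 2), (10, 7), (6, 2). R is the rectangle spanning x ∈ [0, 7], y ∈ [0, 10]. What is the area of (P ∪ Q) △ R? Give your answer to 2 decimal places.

61.00

|P ∪ Q| = 63.
|(P ∪ Q) ∩ R| = 36.
|(P ∪ Q) △ R| = 63 + 70 − 72 = 61.00.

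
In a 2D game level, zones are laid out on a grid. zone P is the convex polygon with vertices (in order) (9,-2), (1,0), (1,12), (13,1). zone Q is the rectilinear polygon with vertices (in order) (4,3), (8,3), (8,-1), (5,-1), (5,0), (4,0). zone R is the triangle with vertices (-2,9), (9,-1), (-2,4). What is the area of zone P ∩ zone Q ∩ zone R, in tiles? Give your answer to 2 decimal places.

5.29

The intersection is the polygon with vertices (8,-0.545), (4,1.273), (4,3), (4.6,3), (8,-0.091).
By the shoelace formula its area is 5.29.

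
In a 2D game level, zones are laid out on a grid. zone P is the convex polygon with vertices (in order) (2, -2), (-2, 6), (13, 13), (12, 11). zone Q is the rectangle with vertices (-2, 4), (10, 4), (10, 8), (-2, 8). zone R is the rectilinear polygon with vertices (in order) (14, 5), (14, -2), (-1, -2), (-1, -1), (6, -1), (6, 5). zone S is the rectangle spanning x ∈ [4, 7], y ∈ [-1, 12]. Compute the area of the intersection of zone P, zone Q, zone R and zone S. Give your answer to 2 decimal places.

0.90

The intersection is the polygon with vertices (6,4), (6,5), (7,5), (7,4.5), (6.615,4).
By the shoelace formula its area is 0.90.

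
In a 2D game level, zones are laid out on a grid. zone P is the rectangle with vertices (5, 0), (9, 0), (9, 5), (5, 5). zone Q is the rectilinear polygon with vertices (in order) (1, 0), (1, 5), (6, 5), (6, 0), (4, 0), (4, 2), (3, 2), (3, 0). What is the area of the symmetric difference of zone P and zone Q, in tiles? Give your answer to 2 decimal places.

|zone P| = 20, |zone Q| = 23, |zone P∩zone Q| = 5.
|zone P △ zone Q| = |zone P| + |zone Q| − 2·|zone P∩zone Q| = 20 + 23 − 10 = 33.00.

33.00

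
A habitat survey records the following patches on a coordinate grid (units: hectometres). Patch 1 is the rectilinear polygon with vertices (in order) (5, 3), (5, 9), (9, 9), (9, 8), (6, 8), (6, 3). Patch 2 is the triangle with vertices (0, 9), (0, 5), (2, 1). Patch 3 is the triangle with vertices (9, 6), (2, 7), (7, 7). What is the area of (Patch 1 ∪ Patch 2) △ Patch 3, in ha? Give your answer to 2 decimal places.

14.50

|Patch 1 ∪ Patch 2| = 13.
|(Patch 1 ∪ Patch 2) ∩ Patch 3| = 0.5.
|(Patch 1 ∪ Patch 2) △ Patch 3| = 13 + 2.5 − 1 = 14.50.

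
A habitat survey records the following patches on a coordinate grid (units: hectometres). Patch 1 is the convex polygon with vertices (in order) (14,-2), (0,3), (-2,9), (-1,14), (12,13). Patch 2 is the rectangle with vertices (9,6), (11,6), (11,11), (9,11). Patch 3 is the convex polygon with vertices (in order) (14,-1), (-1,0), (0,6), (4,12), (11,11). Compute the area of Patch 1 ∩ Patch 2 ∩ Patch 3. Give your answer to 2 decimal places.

10.00

The intersection is the polygon with vertices (9,11), (11,11), (11,6), (9,6).
By the shoelace formula its area is 10.00.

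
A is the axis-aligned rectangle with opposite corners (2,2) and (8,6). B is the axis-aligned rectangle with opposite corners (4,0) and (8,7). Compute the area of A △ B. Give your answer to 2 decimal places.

20.00

|A∩B|: x∈[4,8], y∈[2,6] → 4·4 = 16.
|A △ B| = |A| + |B| − 2·|A∩B| = 24 + 28 − 32 = 20.00.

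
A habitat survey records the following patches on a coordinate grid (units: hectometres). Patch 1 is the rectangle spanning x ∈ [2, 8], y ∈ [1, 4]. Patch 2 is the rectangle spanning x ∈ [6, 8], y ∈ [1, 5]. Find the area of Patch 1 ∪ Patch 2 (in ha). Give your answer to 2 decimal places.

By inclusion–exclusion:
Individual areas: |Patch 1| = 18, |Patch 2| = 8.
|Patch 1∩Patch 2|: x∈[6,8], y∈[1,4] → 2·3 = 6.
|Patch 1 ∪ Patch 2| = 26 − 6 = 20.00.

20.00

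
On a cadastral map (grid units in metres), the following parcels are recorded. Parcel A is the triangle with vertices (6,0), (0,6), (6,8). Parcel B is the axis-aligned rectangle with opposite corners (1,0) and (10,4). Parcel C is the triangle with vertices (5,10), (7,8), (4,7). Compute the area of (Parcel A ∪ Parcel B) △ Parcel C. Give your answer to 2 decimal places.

|Parcel A ∪ Parcel B| = 52.
|(Parcel A ∪ Parcel B) ∩ Parcel C| = 0.6458.
|(Parcel A ∪ Parcel B) △ Parcel C| = 52 + 4 − 1.2917 = 54.71.

54.71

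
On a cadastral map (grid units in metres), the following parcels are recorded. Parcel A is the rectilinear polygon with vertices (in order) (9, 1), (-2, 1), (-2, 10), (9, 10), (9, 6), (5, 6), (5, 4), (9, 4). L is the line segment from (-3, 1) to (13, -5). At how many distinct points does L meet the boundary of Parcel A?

The segment lies entirely outside Parcel A and never meets its boundary.

0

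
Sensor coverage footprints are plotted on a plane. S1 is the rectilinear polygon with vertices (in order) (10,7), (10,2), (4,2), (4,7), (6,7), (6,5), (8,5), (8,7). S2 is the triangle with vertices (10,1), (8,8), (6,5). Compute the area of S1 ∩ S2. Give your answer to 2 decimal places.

6.50

The intersection is the polygon with vertices (9,2), (6,5), (8,5), (8,7), (8.286,7), (9.714,2).
By the shoelace formula its area is 6.50.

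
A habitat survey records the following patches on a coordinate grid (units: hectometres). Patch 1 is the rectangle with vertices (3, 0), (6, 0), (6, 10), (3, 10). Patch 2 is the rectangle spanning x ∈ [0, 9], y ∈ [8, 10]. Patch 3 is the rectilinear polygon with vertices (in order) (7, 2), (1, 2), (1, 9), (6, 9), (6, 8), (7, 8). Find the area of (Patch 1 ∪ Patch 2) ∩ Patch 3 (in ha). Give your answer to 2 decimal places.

|Patch 1 ∪ Patch 2| = 42.
|(Patch 1 ∪ Patch 2) ∩ Patch 3| = 23.00.

23.00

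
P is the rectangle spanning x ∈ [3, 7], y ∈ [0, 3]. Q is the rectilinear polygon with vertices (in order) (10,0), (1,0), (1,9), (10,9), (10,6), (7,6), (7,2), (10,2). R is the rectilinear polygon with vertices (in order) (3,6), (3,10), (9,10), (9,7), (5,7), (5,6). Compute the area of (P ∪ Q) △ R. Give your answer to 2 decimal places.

61.00

|P ∪ Q| = 69.
|(P ∪ Q) ∩ R| = 14.
|(P ∪ Q) △ R| = 69 + 20 − 28 = 61.00.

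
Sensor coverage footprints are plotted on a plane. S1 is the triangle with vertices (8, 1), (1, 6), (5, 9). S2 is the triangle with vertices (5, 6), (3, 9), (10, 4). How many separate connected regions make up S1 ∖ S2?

2

S1 ∖ S2 splits into 2 disjoint pieces (area 16.5147, area 1.2195).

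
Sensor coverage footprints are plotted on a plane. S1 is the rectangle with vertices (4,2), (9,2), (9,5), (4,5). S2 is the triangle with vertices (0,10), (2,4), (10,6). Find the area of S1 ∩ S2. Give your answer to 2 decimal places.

0.50

The intersection is the polygon with vertices (4,5), (6,5), (4,4.5).
By the shoelace formula its area is 0.50.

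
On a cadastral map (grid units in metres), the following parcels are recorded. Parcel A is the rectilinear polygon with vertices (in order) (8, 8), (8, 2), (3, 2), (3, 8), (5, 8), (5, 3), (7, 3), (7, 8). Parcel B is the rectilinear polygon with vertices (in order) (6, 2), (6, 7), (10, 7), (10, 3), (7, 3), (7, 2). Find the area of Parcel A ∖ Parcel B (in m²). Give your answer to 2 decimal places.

|Parcel A| = 20, |Parcel A∩Parcel B| = 5.
|Parcel A ∖ Parcel B| = |Parcel A| − |Parcel A∩Parcel B| = 20 − 5 = 15.00.

15.00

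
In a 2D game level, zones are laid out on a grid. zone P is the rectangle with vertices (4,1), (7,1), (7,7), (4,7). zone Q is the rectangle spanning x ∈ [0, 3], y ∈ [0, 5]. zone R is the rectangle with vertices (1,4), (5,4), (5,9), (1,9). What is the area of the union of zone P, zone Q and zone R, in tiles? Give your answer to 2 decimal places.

By inclusion–exclusion:
Individual areas: |zone P| = 18, |zone Q| = 15, |zone R| = 20.
|zone P∩zone Q| = 0 (no overlap).
|zone P∩zone R|: x∈[4,5], y∈[4,7] → 1·3 = 3.
|zone Q∩zone R|: x∈[1,3], y∈[4,5] → 2·1 = 2.
|zone P∩zone Q∩zone R| = 0.
|zone P ∪ zone Q ∪ zone R| = 53 − 5 + 0 = 48.00.

48.00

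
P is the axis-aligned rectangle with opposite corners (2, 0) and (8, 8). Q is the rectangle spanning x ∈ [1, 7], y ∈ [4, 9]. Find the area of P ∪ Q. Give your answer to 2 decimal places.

58.00

By inclusion–exclusion:
Individual areas: |P| = 48, |Q| = 30.
|P∩Q|: x∈[2,7], y∈[4,8] → 5·4 = 20.
|P ∪ Q| = 78 − 20 = 58.00.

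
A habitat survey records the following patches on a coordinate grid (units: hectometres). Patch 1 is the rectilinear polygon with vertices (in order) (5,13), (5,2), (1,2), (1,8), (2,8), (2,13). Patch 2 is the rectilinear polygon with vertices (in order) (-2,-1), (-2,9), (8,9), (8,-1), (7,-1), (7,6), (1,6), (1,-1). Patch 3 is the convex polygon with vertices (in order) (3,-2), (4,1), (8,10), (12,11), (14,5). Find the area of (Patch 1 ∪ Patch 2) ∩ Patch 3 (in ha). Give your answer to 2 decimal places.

|Patch 1 ∪ Patch 2| = 86.
|(Patch 1 ∪ Patch 2) ∩ Patch 3| = 8.82.

8.82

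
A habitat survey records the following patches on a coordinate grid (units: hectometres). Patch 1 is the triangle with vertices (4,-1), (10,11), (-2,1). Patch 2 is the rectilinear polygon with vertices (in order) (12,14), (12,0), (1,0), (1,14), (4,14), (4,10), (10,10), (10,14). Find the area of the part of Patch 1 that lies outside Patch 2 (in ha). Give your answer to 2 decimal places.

7.35

|Patch 1| = 42, |Patch 1∩Patch 2| = 34.65.
|Patch 1 ∖ Patch 2| = |Patch 1| − |Patch 1∩Patch 2| = 42 − 34.65 = 7.35.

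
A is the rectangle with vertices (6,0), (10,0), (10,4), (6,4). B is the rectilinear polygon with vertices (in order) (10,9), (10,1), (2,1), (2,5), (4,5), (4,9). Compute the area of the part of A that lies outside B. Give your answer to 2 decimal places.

4.00

|A| = 16, |A∩B| = 12.
|A ∖ B| = |A| − |A∩B| = 16 − 12 = 4.00.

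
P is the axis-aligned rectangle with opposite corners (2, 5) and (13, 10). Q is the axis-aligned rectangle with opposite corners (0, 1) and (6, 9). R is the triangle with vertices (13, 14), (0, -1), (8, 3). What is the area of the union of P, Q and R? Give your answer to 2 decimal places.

98.47

By inclusion–exclusion:
Individual areas: |P| = 55, |Q| = 48, |R| = 34.
|P∩Q|: x∈[2,6], y∈[5,9] → 4·4 = 16.
|P∩R| = 13.3939.
|Q∩R| = 9.5026.
|P∩Q∩R| = 0.3692.
|P ∪ Q ∪ R| = 137 − 38.8965 + 0.3692 = 98.47.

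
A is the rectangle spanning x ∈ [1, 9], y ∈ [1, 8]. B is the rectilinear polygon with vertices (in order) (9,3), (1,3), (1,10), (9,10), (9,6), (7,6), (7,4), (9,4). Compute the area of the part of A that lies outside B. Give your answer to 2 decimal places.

20.00

|A| = 56, |A∩B| = 36.
|A ∖ B| = |A| − |A∩B| = 56 − 36 = 20.00.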